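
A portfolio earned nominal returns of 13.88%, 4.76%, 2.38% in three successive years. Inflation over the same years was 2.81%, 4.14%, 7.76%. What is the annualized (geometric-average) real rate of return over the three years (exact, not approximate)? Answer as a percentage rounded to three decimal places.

Compound the nominal returns: 1.1388 × 1.0476 × 1.0238 = 1.22140044.
Compound inflation: 1.0281 × 1.0414 × 1.0776 = 1.15374682.
Deflate: 1.22140044 / 1.15374682 = 1.05863819.
Annualized real rate = 1.05863819^(1/3) − 1 = 1.9176% → 1.918%.

1.918%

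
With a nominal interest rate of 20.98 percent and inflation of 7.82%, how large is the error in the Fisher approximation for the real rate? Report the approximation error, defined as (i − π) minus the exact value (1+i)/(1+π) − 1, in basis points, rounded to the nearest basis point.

95 basis points

Approximate: r ≈ 20.980% − 7.820% = 13.1600%
Exact: (1 + 0.2098)/(1 + 0.0782) − 1 = 12.2055%
Error = 13.1600% − 12.2055% = 0.9545% → 95 basis points.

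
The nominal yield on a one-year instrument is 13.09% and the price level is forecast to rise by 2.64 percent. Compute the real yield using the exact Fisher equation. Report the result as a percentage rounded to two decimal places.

1 + r = 1.13090 / 1.02640 = 1.101812
r = 1.101812 − 1 = 10.1812%, i.e. 10.18%.

10.18%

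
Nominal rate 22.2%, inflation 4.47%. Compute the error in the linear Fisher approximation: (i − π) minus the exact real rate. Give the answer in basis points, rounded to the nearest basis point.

Approximate: r ≈ 22.200% − 4.470% = 17.7300%
Exact: (1 + 0.2220)/(1 + 0.0447) − 1 = 16.9714%
Error = 17.7300% − 16.9714% = 0.7586% → 76 basis points.

76 basis points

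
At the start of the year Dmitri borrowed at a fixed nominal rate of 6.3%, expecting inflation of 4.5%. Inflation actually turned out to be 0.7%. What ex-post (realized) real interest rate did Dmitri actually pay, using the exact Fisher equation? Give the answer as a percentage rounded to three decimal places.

5.561%

Ex-post: (1 + 0.0630)/(1 + 0.0070) − 1 = 5.5611%
So the realized real rate is 5.561%.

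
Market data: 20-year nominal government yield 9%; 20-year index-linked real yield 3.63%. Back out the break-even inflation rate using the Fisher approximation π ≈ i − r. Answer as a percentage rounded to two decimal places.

5.37%

π ≈ i − r = 9% − 3.63% → 5.37%.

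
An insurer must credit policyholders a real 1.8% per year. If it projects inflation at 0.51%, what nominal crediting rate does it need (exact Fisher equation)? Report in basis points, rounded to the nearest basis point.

232 basis points

(1 + i) = (1 + r)(1 + π) = 1.01800 × 1.00510 = 1.0231918
i = 1.0231918 − 1, so the required nominal rate is 232 basis points.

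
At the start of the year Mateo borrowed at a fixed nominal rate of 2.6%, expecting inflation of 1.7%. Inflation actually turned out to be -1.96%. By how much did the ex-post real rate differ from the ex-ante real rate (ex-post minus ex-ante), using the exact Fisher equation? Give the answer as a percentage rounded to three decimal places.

3.766%

Ex-ante: (1 + 0.0260)/(1 + 0.0170) − 1 = 0.8850%
Ex-post: (1 + 0.0260)/(1 − 0.0196) − 1 = 4.6512%
Difference (ex-post − ex-ante) = 3.7662% → 3.766%.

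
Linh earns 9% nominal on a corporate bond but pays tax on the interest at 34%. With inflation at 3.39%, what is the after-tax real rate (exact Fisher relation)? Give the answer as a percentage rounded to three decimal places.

2.466%

After-tax nominal return = 9% × (1 − 0.34) = 5.9400%.
1 + r = 1.05940 / 1.03390 = 1.024664
After-tax real rate = 1.024664 − 1 → 2.466%.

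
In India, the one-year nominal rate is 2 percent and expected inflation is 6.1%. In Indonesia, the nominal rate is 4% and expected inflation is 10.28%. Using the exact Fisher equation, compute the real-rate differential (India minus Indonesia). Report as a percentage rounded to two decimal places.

India: (1 + 0.0200)/(1 + 0.0610) − 1 = -3.8643%
Indonesia: (1 + 0.0400)/(1 + 0.1028) − 1 = -5.6946%
Differential = -3.8643% − (-5.6946%) = 1.8303% → 1.83%.

1.83%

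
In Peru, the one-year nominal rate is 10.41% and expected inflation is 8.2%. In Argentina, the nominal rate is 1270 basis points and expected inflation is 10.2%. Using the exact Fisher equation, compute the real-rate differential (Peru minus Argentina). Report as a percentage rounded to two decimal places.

Peru: (1 + 0.1041)/(1 + 0.0820) − 1 = 2.0425%
Argentina: (1 + 0.1270)/(1 + 0.1020) − 1 = 2.2686%
Differential = 2.0425% − 2.2686% = -0.2261% → -0.23%.

-0.23%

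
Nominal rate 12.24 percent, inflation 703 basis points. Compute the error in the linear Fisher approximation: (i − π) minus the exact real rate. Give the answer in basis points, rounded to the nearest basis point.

34 basis points

Approximate: r ≈ 12.240% − 7.030% = 5.2100%
Exact: (1 + 0.1224)/(1 + 0.0703) − 1 = 4.8678%
Error = 5.2100% − 4.8678% = 0.3422% → 34 basis points.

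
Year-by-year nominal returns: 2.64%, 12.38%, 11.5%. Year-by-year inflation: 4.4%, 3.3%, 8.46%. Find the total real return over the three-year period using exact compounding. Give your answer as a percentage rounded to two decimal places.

Nominal growth factor = 1.0264 × 1.1238 × 1.1150 = 1.286117
Price-level growth factor = 1.0440 × 1.0330 × 1.0846 = 1.169689
Real growth factor = 1.286117 / 1.169689 = 1.099538
Total real return = 1.099538 − 1 → 9.95%.

9.95%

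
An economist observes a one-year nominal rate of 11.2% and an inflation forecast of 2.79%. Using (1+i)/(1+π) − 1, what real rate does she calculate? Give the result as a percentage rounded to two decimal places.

8.18%

By the Fisher equation, 1 + r = (1 + i)/(1 + π).
1 + r = 1.11200 / 1.02790 = 1.081817
r = 1.081817 − 1 = 8.1817%, i.e. 8.18%.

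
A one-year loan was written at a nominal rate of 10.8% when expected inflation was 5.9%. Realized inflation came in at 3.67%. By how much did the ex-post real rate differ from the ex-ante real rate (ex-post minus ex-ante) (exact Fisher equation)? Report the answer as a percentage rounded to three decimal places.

2.251%

Ex-ante: (1 + 0.1080)/(1 + 0.0590) − 1 = 4.6270%
Ex-post: (1 + 0.1080)/(1 + 0.0367) − 1 = 6.8776%
Difference (ex-post − ex-ante) = 2.2506% → 2.251%.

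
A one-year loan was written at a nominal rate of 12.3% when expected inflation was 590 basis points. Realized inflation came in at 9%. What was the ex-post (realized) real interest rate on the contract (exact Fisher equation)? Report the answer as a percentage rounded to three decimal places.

3.028%

Ex-post: (1 + 0.1230)/(1 + 0.0900) − 1 = 3.02752%
So the realized real rate is 3.028%.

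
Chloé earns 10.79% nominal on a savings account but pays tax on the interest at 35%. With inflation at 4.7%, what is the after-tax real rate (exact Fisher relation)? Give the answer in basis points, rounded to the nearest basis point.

After-tax nominal return = 10.79% × (1 − 0.35) = 7.0135%.
1 + r = 1.070135 / 1.04700 = 1.022096
After-tax real rate = 1.022096 − 1 → 221 basis points.

221 basis points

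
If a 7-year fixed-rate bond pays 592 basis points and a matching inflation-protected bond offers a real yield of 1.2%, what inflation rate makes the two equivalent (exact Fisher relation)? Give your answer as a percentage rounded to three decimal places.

(1 + π) = (1 + i)/(1 + r) = 1.05920 / 1.01200 = 1.046640
Break-even inflation = 1.046640 − 1 → 4.664%.

4.664%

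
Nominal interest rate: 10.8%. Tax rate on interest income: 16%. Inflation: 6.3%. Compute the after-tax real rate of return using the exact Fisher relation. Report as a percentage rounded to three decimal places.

2.608%

After-tax nominal return = 10.8% × (1 − 0.16) = 9.0720%.
1 + r = 1.09072 / 1.06300 = 1.026077
After-tax real rate = 1.026077 − 1 → 2.608%.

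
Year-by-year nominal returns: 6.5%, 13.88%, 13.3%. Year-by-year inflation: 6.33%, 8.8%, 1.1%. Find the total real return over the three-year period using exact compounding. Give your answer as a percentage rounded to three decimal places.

Nominal growth factor = 1.0650 × 1.1388 × 1.1330 = 1.374127
Price-level growth factor = 1.0633 × 1.0880 × 1.0110 = 1.169596
Real growth factor = 1.374127 / 1.169596 = 1.174874
Total real return = 1.174874 − 1 → 17.487%.

17.487%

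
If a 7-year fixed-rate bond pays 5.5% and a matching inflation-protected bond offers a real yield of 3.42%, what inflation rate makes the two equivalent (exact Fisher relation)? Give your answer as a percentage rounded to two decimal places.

(1 + π) = (1 + i)/(1 + r) = 1.05500 / 1.03420 = 1.020112
Break-even inflation = 1.020112 − 1 → 2.01%.

2.01%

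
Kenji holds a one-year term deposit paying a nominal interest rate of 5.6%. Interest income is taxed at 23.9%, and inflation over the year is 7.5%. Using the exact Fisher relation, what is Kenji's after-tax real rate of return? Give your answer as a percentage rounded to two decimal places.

After-tax nominal return = 5.6% × (1 − 0.239) = 4.2616%.
1 + r = 1.042616 / 1.07500 = 0.969875
After-tax real rate = 0.969875 − 1 → -3.01%.

-3.01%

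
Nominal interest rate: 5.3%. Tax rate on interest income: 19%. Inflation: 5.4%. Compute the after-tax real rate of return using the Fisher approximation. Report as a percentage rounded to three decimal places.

-1.107%

After-tax nominal return = 5.3% × (1 − 0.19) = 4.2930%.
r ≈ 4.2930% − 5.4% → -1.107%.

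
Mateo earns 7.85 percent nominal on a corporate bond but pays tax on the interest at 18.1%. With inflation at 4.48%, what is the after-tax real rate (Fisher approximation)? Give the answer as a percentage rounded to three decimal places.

After-tax nominal return = 7.85% × (1 − 0.181) = 6.42915%.
r ≈ 6.42915% − 4.48% → 1.949%.

1.949%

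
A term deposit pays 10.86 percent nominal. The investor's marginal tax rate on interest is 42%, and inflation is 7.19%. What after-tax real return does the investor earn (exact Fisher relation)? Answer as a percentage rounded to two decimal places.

-0.83%

After-tax nominal return = 10.86% × (1 − 0.42) = 6.2988%.
1 + r = 1.062988 / 1.07190 = 0.991686
After-tax real rate = 0.991686 − 1 → -0.83%.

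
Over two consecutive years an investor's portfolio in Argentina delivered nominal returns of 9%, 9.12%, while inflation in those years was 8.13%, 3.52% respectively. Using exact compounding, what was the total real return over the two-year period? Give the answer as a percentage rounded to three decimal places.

6.258%

Nominal growth factor = 1.0900 × 1.0912 = 1.189408
Price-level growth factor = 1.0813 × 1.0352 = 1.119362
Real growth factor = 1.189408 / 1.119362 = 1.062577
Total real return = 1.062577 − 1 → 6.258%.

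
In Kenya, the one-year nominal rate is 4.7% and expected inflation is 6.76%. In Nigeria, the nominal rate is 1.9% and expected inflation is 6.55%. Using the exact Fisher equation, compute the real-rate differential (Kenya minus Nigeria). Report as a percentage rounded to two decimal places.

2.43%

Kenya: (1 + 0.0470)/(1 + 0.0676) − 1 = -1.9296%
Nigeria: (1 + 0.0190)/(1 + 0.0655) − 1 = -4.3641%
Differential = -1.9296% − (-4.3641%) = 2.4346% → 2.43%.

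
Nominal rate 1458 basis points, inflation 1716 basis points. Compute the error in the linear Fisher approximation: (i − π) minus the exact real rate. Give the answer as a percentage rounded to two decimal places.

Approximate: r ≈ 14.580% − 17.160% = -2.5800%
Exact: (1 + 0.1458)/(1 + 0.1716) − 1 = -2.2021%
Error = -2.5800% − (-2.2021%) = -0.3779% → -0.38%.

-0.38%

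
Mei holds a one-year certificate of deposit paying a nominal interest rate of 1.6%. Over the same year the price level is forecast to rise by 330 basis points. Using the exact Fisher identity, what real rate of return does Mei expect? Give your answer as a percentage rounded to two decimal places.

-1.65%

By the Fisher identity, 1 + r = (1 + i)/(1 + π).
1 + r = 1.01600 / 1.03300 = 0.983543
r = 0.983543 − 1 = -1.6457%, i.e. -1.65%.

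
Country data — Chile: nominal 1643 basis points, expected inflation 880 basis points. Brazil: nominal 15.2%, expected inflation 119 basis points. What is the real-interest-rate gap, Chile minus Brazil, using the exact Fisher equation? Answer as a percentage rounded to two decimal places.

-6.83%

Chile: (1 + 0.1643)/(1 + 0.0880) − 1 = 7.0129%
Brazil: (1 + 0.1520)/(1 + 0.0119) − 1 = 13.8452%
Differential = 7.0129% − 13.8452% = -6.8324% → -6.83%.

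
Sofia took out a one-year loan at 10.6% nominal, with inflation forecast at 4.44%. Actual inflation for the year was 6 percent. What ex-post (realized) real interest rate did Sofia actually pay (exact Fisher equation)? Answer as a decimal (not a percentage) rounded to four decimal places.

0.0434

Ex-post: (1 + 0.1060)/(1 + 0.0600) − 1 = 4.3396%
So the realized real rate is 0.0434.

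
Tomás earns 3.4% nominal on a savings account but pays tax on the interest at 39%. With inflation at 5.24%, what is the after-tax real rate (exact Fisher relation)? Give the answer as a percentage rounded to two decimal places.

After-tax nominal return = 3.4% × (1 − 0.39) = 2.0740%.
1 + r = 1.02074 / 1.05240 = 0.969916
After-tax real rate = 0.969916 − 1 → -3.01%.

-3.01%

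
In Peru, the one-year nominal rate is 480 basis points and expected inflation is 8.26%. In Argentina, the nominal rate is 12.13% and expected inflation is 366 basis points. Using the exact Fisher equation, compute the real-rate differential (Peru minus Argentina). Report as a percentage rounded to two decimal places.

Peru: (1 + 0.0480)/(1 + 0.0826) − 1 = -3.1960%
Argentina: (1 + 0.1213)/(1 + 0.0366) − 1 = 8.1709%
Differential = -3.1960% − 8.1709% = -11.3670% → -11.37%.

-11.37%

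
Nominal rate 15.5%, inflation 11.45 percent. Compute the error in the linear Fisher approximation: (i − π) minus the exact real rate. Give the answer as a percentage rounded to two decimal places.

0.42%

Approximate: r ≈ 15.500% − 11.450% = 4.0500%
Exact: (1 + 0.1550)/(1 + 0.1145) − 1 = 3.6339%
Error = 4.0500% − 3.6339% = 0.4161% → 0.42%.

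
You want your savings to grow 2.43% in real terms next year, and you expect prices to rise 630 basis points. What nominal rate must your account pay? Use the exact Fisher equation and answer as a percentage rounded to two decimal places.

8.88%

(1 + i) = (1 + r)(1 + π) = 1.02430 × 1.06300 = 1.0888309
i = 1.0888309 − 1, so the required nominal rate is 8.88%.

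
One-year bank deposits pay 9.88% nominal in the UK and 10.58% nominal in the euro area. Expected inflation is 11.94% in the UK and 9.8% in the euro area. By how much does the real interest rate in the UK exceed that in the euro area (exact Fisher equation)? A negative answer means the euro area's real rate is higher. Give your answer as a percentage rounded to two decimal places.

The UK: (1 + 0.0988)/(1 + 0.1194) − 1 = -1.8403%
The euro area: (1 + 0.1058)/(1 + 0.0980) − 1 = 0.7104%
Differential = -1.8403% − 0.7104% = -2.5507% → -2.55%.

-2.55%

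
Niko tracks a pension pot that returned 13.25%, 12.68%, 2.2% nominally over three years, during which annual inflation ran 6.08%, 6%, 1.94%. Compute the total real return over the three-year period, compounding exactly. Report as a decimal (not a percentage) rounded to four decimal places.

0.1378

Nominal growth factor = 1.1325 × 1.1268 × 1.0220 = 1.304175
Price-level growth factor = 1.0608 × 1.0600 × 1.0194 = 1.146262
Real growth factor = 1.304175 / 1.146262 = 1.137763
Total real return = 1.137763 − 1 → 0.1378.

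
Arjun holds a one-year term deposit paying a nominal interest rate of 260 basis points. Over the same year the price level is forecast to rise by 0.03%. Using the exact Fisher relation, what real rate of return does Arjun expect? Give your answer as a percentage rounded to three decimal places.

2.569%

By the Fisher relation, 1 + r = (1 + i)/(1 + π).
1 + r = 1.02600 / 1.00030 = 1.025692
r = 1.025692 − 1 = 2.5692%, i.e. 2.569%.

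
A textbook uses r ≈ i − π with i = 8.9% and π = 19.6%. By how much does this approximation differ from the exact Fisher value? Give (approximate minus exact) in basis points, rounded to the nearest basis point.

Approximate: r ≈ 8.900% − 19.600% = -10.7000%
Exact: (1 + 0.0890)/(1 + 0.1960) − 1 = -8.9465%
Error = -10.7000% − (-8.9465%) = -1.7535% → -175 basis points.

-175 basis points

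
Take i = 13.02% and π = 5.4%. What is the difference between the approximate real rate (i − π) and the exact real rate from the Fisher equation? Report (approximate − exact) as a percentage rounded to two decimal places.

0.39%

Approximate: r ≈ 13.020% − 5.400% = 7.6200%
Exact: (1 + 0.1302)/(1 + 0.0540) − 1 = 7.2296%
Error = 7.6200% − 7.2296% = 0.3904% → 0.39%.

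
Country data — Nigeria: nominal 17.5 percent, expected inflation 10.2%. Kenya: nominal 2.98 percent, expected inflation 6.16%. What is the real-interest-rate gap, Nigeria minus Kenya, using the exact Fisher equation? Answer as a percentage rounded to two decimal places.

Nigeria: (1 + 0.1750)/(1 + 0.1020) − 1 = 6.6243%
Kenya: (1 + 0.0298)/(1 + 0.0616) − 1 = -2.9955%
Differential = 6.6243% − (-2.9955%) = 9.6198% → 9.62%.

9.62%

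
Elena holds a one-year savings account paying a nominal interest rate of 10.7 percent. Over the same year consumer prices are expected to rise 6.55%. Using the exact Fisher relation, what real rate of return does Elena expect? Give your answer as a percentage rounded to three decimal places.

3.895%

1 + r = 1.10700 / 1.06550 = 1.038949
r = 1.038949 − 1 = 3.8949%, i.e. 3.895%.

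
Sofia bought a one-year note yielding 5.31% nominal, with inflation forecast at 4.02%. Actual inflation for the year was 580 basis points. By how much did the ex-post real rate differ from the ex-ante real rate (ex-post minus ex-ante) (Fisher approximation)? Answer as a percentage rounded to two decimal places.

-1.78%

Ex-ante: 5.31% − 4.02% = 1.290%
Ex-post: 5.31% − 5.8% = -0.490%
Difference (ex-post − ex-ante) = -1.7800% → -1.78%.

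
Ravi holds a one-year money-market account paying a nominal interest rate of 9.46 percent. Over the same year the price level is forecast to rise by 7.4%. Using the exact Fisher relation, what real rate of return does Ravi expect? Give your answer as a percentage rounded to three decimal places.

1 + r = 1.09460 / 1.07400 = 1.019181
r = 1.019181 − 1 = 1.9181%, i.e. 1.918%.

1.918%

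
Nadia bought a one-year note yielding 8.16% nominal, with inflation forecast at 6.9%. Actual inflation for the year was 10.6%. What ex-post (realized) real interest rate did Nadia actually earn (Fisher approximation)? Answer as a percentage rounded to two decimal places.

-2.44%

Ex-post: 8.16% − 10.6% = -2.440%
So the realized real rate is -2.44%.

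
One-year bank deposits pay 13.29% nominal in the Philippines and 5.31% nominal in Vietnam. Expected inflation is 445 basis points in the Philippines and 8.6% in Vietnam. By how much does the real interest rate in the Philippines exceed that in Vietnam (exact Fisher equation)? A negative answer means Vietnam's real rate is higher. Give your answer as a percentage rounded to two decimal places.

11.49%

The Philippines: (1 + 0.1329)/(1 + 0.0445) − 1 = 8.4634%
Vietnam: (1 + 0.0531)/(1 + 0.0860) − 1 = -3.0295%
Differential = 8.4634% − (-3.0295%) = 11.4928% → 11.49%.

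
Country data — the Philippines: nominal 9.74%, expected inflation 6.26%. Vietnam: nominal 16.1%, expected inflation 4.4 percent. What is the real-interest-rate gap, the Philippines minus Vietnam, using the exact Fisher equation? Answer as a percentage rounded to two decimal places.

-7.93%

The Philippines: (1 + 0.0974)/(1 + 0.0626) − 1 = 3.2750%
Vietnam: (1 + 0.1610)/(1 + 0.0440) − 1 = 11.2069%
Differential = 3.2750% − 11.2069% = -7.9319% → -7.93%.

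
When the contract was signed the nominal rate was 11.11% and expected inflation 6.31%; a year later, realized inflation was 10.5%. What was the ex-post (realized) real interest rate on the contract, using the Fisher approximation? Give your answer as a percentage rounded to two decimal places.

0.61%

Ex-post: 11.11% − 10.5% = 0.610%
So the realized real rate is 0.61%.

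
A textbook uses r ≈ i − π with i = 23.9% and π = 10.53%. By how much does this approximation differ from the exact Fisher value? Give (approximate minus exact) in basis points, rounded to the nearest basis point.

Approximate: r ≈ 23.900% − 10.530% = 13.3700%
Exact: (1 + 0.2390)/(1 + 0.1053) − 1 = 12.0963%
Error = 13.3700% − 12.0963% = 1.2737% → 127 basis points.

127 basis points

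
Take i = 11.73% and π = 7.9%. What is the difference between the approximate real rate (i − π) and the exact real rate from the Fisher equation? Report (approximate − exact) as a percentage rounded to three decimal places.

0.280%

Approximate: r ≈ 11.730% − 7.900% = 3.8300%
Exact: (1 + 0.1173)/(1 + 0.0790) − 1 = 3.5496%
Error = 3.8300% − 3.5496% = 0.2804% → 0.280%.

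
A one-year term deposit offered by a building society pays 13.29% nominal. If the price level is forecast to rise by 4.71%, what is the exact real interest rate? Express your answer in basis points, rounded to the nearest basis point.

1 + r = 1.13290 / 1.04710 = 1.081941
r = 1.081941 − 1 = 8.1941%, i.e. 819 basis points.

819 basis points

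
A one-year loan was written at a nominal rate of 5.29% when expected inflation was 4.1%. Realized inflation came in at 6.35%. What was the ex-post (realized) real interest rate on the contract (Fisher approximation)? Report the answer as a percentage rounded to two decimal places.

Ex-post: 5.29% − 6.35% = -1.060%
So the realized real rate is -1.06%.

-1.06%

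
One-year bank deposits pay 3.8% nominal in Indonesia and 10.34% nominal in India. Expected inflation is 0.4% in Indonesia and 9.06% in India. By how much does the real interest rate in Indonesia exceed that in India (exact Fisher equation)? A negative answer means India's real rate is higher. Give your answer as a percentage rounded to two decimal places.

Indonesia: (1 + 0.0380)/(1 + 0.0040) − 1 = 3.3865%
India: (1 + 0.1034)/(1 + 0.0906) − 1 = 1.1737%
Differential = 3.3865% − 1.1737% = 2.2128% → 2.21%.

2.21%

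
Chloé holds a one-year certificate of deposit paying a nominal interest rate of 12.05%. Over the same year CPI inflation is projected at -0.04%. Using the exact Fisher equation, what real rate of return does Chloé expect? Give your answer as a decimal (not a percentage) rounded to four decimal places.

By the Fisher equation, 1 + r = (1 + i)/(1 + π).
1 + r = 1.12050 / 0.99960 = 1.120948
r = 1.120948 − 1 = 12.0948%, i.e. 0.1209.

0.1209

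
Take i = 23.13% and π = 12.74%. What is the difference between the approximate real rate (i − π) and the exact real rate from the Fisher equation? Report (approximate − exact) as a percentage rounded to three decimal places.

Approximate: r ≈ 23.130% − 12.740% = 10.3900%
Exact: (1 + 0.2313)/(1 + 0.1274) − 1 = 9.2159%
Error = 10.3900% − 9.2159% = 1.1741% → 1.174%.

1.174%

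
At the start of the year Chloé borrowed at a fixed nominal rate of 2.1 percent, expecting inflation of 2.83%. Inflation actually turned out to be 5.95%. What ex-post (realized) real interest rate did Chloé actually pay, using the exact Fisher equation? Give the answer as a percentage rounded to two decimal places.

Ex-post: (1 + 0.0210)/(1 + 0.0595) − 1 = -3.6338%
So the realized real rate is -3.63%.

-3.63%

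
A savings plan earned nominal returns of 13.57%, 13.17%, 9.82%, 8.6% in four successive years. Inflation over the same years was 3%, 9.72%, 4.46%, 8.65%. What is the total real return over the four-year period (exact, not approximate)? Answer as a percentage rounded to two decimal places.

Nominal growth factor = 1.1357 × 1.1317 × 1.0982 × 1.0860 = 1.532873
Price-level growth factor = 1.0300 × 1.0972 × 1.0446 × 1.0865 = 1.282634
Real growth factor = 1.532873 / 1.282634 = 1.195098
Total real return = 1.195098 − 1 → 19.51%.

19.51%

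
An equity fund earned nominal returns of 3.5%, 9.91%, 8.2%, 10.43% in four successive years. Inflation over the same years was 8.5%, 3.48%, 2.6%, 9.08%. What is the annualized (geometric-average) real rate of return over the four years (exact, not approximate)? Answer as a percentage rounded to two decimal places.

1.98%

Compound the nominal returns: 1.0350 × 1.0991 × 1.0820 × 1.1043 = 1.35922668.
Compound inflation: 1.0850 × 1.0348 × 1.0260 × 1.0908 = 1.25654674.
Deflate: 1.35922668 / 1.25654674 = 1.08171597.
Annualized real rate = 1.08171597^(1/4) − 1 = 1.9831% → 1.98%.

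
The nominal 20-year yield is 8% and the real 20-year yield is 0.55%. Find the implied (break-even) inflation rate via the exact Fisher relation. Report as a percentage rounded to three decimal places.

7.409%

(1 + π) = (1 + i)/(1 + r) = 1.08000 / 1.00550 = 1.074092
Break-even inflation = 1.074092 − 1 → 7.409%.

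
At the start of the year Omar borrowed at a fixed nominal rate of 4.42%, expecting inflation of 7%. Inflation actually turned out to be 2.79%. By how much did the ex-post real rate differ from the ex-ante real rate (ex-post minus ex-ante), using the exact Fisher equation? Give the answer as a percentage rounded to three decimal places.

Ex-ante: (1 + 0.0442)/(1 + 0.0700) − 1 = -2.4112%
Ex-post: (1 + 0.0442)/(1 + 0.0279) − 1 = 1.5858%
Difference (ex-post − ex-ante) = 3.9970% → 3.997%.

3.997%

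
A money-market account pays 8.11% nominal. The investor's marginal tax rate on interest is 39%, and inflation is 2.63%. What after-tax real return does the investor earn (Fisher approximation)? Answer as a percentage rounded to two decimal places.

2.32%

After-tax nominal return = 8.11% × (1 − 0.39) = 4.9471%.
r ≈ 4.9471% − 2.63% → 2.32%.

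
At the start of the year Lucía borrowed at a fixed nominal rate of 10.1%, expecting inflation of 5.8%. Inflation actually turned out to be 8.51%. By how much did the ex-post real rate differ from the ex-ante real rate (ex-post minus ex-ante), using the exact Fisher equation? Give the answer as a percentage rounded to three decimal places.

-2.599%

Ex-ante: (1 + 0.1010)/(1 + 0.0580) − 1 = 4.0643%
Ex-post: (1 + 0.1010)/(1 + 0.0851) − 1 = 1.4653%
Difference (ex-post − ex-ante) = -2.5990% → -2.599%.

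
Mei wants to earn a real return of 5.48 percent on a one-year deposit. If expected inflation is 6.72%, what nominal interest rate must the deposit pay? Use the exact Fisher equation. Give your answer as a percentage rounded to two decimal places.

(1 + i) = (1 + r)(1 + π) = 1.05480 × 1.06720 = 1.12568256
i = 1.12568256 − 1, so the required nominal rate is 12.57%.

12.57%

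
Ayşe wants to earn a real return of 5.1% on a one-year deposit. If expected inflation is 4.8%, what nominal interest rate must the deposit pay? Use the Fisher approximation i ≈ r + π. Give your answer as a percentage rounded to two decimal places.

9.90%

i ≈ r + π = 5.1% + 4.8% = 9.90%.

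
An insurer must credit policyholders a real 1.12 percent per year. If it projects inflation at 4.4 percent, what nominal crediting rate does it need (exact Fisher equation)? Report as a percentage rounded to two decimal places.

5.57%

(1 + i) = (1 + r)(1 + π) = 1.01120 × 1.04400 = 1.0556928
i = 1.0556928 − 1, so the required nominal rate is 5.57%.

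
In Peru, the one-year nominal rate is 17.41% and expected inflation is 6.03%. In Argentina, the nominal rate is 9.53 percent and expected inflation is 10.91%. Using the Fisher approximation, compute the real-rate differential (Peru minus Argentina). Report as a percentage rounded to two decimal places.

12.76%

Peru: 17.41% − 6.03% = 11.380%
Argentina: 9.53% − 10.91% = -1.380%
Differential = 12.760% → 12.76%.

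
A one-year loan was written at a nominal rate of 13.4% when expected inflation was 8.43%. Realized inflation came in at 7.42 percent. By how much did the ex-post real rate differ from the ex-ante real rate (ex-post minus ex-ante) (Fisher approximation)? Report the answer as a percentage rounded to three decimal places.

1.010%

Ex-ante: 13.4% − 8.43% = 4.970%
Ex-post: 13.4% − 7.42% = 5.980%
Difference (ex-post − ex-ante) = 1.0100% → 1.010%.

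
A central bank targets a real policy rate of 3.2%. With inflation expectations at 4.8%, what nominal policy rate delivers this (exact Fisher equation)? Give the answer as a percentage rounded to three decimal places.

8.154%

(1 + i) = (1 + r)(1 + π) = 1.03200 × 1.04800 = 1.081536
i = 1.081536 − 1, so the required nominal rate is 8.154%.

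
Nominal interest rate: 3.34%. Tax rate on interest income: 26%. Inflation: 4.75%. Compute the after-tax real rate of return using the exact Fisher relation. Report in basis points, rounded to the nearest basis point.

After-tax nominal return = 3.34% × (1 − 0.26) = 2.4716%.
1 + r = 1.024716 / 1.04750 = 0.978249
After-tax real rate = 0.978249 − 1 → -218 basis points.

-218 basis points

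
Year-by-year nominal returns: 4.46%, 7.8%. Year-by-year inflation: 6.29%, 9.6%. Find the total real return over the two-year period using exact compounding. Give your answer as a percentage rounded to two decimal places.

-3.34%

Nominal growth factor = 1.0446 × 1.0780 = 1.126079
Price-level growth factor = 1.0629 × 1.0960 = 1.164938
Real growth factor = 1.126079 / 1.164938 = 0.966642
Total real return = 0.966642 − 1 → -3.34%.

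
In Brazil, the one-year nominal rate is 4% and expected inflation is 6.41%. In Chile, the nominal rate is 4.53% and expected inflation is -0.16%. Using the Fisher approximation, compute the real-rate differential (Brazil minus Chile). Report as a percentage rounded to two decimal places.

-7.10%

Brazil: 4% − 6.41% = -2.410%
Chile: 4.53% − (-0.16%) = 4.690%
Differential = -7.100% → -7.10%.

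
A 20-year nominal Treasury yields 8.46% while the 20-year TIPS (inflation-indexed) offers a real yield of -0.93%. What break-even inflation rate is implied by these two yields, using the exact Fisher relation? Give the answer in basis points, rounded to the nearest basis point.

948 basis points

(1 + π) = (1 + i)/(1 + r) = 1.08460 / 0.99070 = 1.094781
Break-even inflation = 1.094781 − 1 → 948 basis points.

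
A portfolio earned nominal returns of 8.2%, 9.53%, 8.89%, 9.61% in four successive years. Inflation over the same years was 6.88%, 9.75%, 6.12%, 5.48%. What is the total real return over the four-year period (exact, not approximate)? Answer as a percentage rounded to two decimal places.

Compound the nominal returns: 1.0820 × 1.0953 × 1.0889 × 1.0961 = 1.414486.
Compound inflation: 1.0688 × 1.0975 × 1.0612 × 1.0548 = 1.313011.
Deflate: 1.414486 / 1.313011 = 1.077284.
Total real return = 1.077284 − 1 → 7.73%.

7.73%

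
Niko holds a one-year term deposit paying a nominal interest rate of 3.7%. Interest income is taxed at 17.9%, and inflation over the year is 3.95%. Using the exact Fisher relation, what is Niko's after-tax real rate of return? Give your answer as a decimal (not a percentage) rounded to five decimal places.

After-tax nominal return = 3.7% × (1 − 0.179) = 3.0377%.
1 + r = 1.030377 / 1.03950 = 0.991224
After-tax real rate = 0.991224 − 1 → -0.00878.

-0.00878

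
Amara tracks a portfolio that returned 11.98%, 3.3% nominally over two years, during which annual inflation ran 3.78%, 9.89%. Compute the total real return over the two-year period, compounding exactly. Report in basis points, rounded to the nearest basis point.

Nominal growth factor = 1.1198 × 1.0330 = 1.156753
Price-level growth factor = 1.0378 × 1.0989 = 1.140438
Real growth factor = 1.156753 / 1.140438 = 1.014306
Total real return = 1.014306 − 1 → 143 basis points.

143 basis points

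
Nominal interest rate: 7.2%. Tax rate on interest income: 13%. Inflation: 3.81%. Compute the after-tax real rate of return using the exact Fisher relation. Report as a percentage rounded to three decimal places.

2.364%

After-tax nominal return = 7.2% × (1 − 0.13) = 6.2640%.
1 + r = 1.06264 / 1.03810 = 1.023639
After-tax real rate = 1.023639 − 1 → 2.364%.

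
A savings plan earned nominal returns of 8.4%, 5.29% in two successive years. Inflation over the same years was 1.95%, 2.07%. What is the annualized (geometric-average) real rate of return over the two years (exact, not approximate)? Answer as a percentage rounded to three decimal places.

Nominal growth factor = 1.0840 × 1.0529 = 1.14134360
Price-level growth factor = 1.0195 × 1.0207 = 1.04060365
Real growth factor = 1.14134360 / 1.04060365 = 1.09680915
Annualized real rate = 1.09680915^(1/2) − 1 = 4.7287% → 4.729%.

4.729%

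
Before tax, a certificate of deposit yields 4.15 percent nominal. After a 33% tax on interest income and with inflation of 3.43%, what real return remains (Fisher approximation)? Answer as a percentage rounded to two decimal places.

-0.65%

After-tax nominal return = 4.15% × (1 − 0.33) = 2.7805%.
r ≈ 2.7805% − 3.43% → -0.65%.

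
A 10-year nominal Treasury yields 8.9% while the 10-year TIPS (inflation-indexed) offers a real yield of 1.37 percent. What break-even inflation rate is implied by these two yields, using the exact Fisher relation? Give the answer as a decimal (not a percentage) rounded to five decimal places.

0.07428

(1 + π) = (1 + i)/(1 + r) = 1.08900 / 1.01370 = 1.074282
Break-even inflation = 1.074282 − 1 → 0.07428.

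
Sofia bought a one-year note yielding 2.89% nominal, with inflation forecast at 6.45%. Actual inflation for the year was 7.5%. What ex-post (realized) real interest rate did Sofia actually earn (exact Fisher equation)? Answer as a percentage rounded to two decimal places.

Ex-post: (1 + 0.0289)/(1 + 0.0750) − 1 = -4.2884%
So the realized real rate is -4.29%.

-4.29%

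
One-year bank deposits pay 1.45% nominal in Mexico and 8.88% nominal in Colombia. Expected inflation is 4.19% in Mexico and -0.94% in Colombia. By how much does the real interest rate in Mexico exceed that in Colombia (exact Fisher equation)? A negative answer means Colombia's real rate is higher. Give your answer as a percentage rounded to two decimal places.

-12.54%

Mexico: (1 + 0.0145)/(1 + 0.0419) − 1 = -2.6298%
Colombia: (1 + 0.0888)/(1 − 0.0094) − 1 = 9.9132%
Differential = -2.6298% − 9.9132% = -12.5430% → -12.54%.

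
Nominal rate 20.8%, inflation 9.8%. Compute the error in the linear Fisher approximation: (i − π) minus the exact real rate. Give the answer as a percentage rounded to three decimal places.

0.982%

Approximate: r ≈ 20.800% − 9.800% = 11.0000%
Exact: (1 + 0.2080)/(1 + 0.0980) − 1 = 10.0182%
Error = 11.0000% − 10.0182% = 0.9818% → 0.982%.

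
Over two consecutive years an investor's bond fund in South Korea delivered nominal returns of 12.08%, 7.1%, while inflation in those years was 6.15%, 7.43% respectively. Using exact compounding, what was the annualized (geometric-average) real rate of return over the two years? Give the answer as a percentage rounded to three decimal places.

Nominal growth factor = 1.1208 × 1.0710 = 1.20037680
Price-level growth factor = 1.0615 × 1.0743 = 1.14036945
Real growth factor = 1.20037680 / 1.14036945 = 1.05262097
Annualized real rate = 1.05262097^(1/2) − 1 = 2.5973% → 2.597%.

2.597%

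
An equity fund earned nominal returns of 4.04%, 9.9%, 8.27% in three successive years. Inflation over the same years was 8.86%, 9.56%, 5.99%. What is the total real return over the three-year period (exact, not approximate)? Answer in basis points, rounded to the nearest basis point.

-207 basis points

Compound the nominal returns: 1.0404 × 1.0990 × 1.0827 = 1.237959.
Compound inflation: 1.0886 × 1.0956 × 1.0599 = 1.264111.
Deflate: 1.237959 / 1.264111 = 0.979312.
Total real return = 0.979312 − 1 → -207 basis points.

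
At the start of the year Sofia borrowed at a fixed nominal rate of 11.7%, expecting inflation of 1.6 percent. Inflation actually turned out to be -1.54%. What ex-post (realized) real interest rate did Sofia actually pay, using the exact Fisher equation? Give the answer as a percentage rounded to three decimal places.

Ex-post: (1 + 0.1170)/(1 − 0.0154) − 1 = 13.4471%
So the realized real rate is 13.447%.

13.447%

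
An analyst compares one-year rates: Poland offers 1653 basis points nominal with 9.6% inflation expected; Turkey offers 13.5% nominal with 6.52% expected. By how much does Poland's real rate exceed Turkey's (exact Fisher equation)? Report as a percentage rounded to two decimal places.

-0.23%

Poland: (1 + 0.1653)/(1 + 0.0960) − 1 = 6.3230%
Turkey: (1 + 0.1350)/(1 + 0.0652) − 1 = 6.5528%
Differential = 6.3230% − 6.5528% = -0.2298% → -0.23%.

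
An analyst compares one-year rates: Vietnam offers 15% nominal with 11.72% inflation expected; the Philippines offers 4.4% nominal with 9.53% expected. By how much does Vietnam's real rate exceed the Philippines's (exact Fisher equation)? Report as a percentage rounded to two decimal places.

7.62%

Vietnam: (1 + 0.1500)/(1 + 0.1172) − 1 = 2.9359%
The Philippines: (1 + 0.0440)/(1 + 0.0953) − 1 = -4.6836%
Differential = 2.9359% − (-4.6836%) = 7.6196% → 7.62%.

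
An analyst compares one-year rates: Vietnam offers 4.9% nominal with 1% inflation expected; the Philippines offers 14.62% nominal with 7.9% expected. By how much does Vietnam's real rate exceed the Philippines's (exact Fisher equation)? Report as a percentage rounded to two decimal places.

-2.37%

Vietnam: (1 + 0.0490)/(1 + 0.0100) − 1 = 3.8614%
The Philippines: (1 + 0.1462)/(1 + 0.0790) − 1 = 6.2280%
Differential = 3.8614% − 6.2280% = -2.3666% → -2.37%.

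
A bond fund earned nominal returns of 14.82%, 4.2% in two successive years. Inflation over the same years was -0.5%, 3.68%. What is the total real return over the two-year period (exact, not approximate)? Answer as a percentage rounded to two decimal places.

15.98%

Compound the nominal returns: 1.1482 × 1.0420 = 1.196424.
Compound inflation: 0.9950 × 1.0368 = 1.031616.
Deflate: 1.196424 / 1.031616 = 1.159758.
Total real return = 1.159758 − 1 → 15.98%.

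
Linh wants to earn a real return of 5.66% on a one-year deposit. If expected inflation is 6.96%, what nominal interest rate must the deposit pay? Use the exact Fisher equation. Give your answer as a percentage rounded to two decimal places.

13.01%

(1 + i) = (1 + r)(1 + π) = 1.05660 × 1.06960 = 1.13013936
i = 1.13013936 − 1, so the required nominal rate is 13.01%.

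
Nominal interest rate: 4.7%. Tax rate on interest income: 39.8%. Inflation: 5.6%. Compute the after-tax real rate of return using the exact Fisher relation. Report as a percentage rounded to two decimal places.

After-tax nominal return = 4.7% × (1 − 0.398) = 2.8294%.
1 + r = 1.028294 / 1.05600 = 0.973763
After-tax real rate = 0.973763 − 1 → -2.62%.

-2.62%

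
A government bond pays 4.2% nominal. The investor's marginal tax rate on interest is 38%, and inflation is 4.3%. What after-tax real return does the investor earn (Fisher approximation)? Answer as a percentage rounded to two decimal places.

After-tax nominal return = 4.2% × (1 − 0.38) = 2.6040%.
r ≈ 2.6040% − 4.3% → -1.70%.

-1.70%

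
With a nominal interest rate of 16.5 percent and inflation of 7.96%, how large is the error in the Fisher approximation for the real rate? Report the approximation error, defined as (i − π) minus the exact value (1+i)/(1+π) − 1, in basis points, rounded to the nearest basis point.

Approximate: r ≈ 16.500% − 7.960% = 8.5400%
Exact: (1 + 0.1650)/(1 + 0.0796) − 1 = 7.9103%
Error = 8.5400% − 7.9103% = 0.6297% → 63 basis points.

63 basis points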